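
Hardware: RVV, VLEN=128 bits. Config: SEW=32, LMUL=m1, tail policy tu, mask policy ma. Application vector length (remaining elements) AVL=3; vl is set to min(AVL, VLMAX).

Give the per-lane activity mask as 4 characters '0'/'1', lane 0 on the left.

VLMAX = (128 × 1) / 32 = 4 lanes
vl ← min(3, 4) = 3
bits (lane 0 leftmost): 1110

predicate = 1110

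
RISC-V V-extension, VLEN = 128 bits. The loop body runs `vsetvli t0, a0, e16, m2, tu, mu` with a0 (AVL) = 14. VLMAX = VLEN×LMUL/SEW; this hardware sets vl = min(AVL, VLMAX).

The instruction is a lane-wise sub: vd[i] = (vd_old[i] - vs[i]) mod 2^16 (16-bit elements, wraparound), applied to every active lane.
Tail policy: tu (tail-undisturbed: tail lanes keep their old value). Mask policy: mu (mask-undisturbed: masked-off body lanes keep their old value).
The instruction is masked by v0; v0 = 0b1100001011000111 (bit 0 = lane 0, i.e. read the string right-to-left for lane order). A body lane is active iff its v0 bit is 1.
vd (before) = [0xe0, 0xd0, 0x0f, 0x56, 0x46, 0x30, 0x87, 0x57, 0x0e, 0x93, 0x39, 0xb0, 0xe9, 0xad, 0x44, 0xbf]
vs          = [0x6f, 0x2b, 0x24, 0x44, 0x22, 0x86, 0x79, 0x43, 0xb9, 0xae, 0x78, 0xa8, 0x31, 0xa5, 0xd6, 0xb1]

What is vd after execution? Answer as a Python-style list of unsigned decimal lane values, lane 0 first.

lanes per group: 128·2/16 = 16
AVL=14 ≤ VLMAX=16, so vl = 14
  i=0: sub(0xe0,0x6f) → 113
  i=1: sub(0xd0,0x2b) → 165
  i=2: sub(0x0f,0x24) → 65515
  i=3: mask-off/keep → 86
  i=4: mask-off/keep → 70
  i=5: mask-off/keep → 48
  i=6: sub(0x87,0x79) → 14
  i=7: sub(0x57,0x43) → 20
  i=8: mask-off/keep → 14
  i=9: sub(0x93,0xae) → 65509
  i=10: mask-off/keep → 57
  i=11: mask-off/keep → 176
  i=12: mask-off/keep → 233
  i=13: mask-off/keep → 173
  i=14: tail/keep → 68
  i=15: tail/keep → 191

vd = [113, 165, 65515, 86, 70, 48, 14, 20, 14, 65509, 57, 176, 233, 173, 68, 191]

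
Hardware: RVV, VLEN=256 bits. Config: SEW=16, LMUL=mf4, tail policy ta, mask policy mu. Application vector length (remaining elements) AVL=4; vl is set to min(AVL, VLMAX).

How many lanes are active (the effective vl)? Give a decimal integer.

vl = 4

VLMAX = (256 × 1/4) / 16 = 4 lanes
vl ← min(4, 4) = 4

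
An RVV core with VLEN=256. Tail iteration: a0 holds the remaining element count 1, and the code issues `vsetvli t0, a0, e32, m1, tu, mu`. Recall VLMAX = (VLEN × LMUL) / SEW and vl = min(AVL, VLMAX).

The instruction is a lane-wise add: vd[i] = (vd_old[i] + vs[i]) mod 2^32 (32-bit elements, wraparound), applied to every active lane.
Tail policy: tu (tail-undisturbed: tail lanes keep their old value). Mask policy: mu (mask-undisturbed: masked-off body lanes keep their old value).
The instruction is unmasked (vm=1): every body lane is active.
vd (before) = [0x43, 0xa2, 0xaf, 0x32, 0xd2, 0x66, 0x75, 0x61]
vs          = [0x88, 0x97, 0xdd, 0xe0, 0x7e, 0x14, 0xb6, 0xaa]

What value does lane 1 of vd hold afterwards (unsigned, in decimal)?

VLMAX = VLEN×LMUL/SEW = 256×1/32 = 8
vl ← min(1, 8) = 1
  i=0: add(0x43,0x88) → 203
  i=1: tail/keep → 162
  i=2: tail/keep → 175
  i=3: tail/keep → 50
  i=4: tail/keep → 210
  i=5: tail/keep → 102
  i=6: tail/keep → 117
  i=7: tail/keep → 97

vd[1] = 162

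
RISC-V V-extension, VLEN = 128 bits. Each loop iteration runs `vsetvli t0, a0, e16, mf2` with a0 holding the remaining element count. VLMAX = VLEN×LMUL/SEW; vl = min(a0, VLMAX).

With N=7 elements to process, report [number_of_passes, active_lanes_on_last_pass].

VLMAX = (128 × 1/2) / 16 = 4 lanes
7 elements at 4/iter → 2 passes, remainder 3 on the last

[iterations, last_vl] = [2, 3]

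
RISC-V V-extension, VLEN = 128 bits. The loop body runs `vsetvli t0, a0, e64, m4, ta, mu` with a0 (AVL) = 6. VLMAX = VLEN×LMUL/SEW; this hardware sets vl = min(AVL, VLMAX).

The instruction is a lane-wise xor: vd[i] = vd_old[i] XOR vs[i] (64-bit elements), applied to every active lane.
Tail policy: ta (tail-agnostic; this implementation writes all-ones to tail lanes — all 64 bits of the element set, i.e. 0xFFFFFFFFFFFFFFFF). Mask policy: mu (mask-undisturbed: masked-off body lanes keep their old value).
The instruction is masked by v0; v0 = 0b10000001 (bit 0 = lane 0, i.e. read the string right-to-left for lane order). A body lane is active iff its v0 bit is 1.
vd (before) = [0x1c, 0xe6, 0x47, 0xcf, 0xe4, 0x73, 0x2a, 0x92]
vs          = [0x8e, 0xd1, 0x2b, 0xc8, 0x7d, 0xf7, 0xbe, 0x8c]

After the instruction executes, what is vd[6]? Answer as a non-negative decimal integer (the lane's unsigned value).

vd[6] = 18446744073709551615

VLMAX = (128 × 4) / 64 = 8 lanes
vl = min(AVL, VLMAX) = min(6, 8) = 6
  i=0: xor(0x1c,0x8e) → 146
  i=1: mask-off/keep → 230
  i=2: mask-off/keep → 71
  i=3: mask-off/keep → 207
  i=4: mask-off/keep → 228
  i=5: mask-off/keep → 115
  i=6: tail/ones → 18446744073709551615
  i=7: tail/ones → 18446744073709551615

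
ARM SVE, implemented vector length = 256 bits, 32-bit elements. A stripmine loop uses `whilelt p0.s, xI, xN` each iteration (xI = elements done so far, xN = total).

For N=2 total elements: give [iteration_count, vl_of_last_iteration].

[iterations, last_vl] = [1, 2]

256-bit reg / 32-bit elem → 8 lanes
2 elements at 8/iter → 1 passes, remainder 2 on the last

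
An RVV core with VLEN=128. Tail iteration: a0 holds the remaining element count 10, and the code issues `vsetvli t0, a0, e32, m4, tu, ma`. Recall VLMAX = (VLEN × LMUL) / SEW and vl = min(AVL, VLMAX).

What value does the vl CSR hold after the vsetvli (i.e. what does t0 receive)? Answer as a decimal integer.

vl = 10

lanes per group: 128·4/32 = 16
vl ← min(10, 16) = 10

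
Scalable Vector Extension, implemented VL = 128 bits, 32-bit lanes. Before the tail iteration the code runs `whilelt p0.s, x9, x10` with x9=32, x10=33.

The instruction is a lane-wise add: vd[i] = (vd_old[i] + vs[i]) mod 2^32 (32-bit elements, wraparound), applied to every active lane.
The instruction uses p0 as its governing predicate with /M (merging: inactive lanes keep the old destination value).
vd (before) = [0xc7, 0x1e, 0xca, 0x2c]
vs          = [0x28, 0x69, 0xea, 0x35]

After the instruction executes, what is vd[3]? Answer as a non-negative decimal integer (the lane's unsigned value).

128-bit reg / 32-bit elem → 4 lanes
active while 32+j < 33, i.e. j ∈ [0,1) capped at 4 ⇒ 1
[0] add(0xc7,0x28) = 0xef
[1] tail/keep = 0x1e
[2] tail/keep = 0xca
[3] tail/keep = 0x2c

vd[3] = 44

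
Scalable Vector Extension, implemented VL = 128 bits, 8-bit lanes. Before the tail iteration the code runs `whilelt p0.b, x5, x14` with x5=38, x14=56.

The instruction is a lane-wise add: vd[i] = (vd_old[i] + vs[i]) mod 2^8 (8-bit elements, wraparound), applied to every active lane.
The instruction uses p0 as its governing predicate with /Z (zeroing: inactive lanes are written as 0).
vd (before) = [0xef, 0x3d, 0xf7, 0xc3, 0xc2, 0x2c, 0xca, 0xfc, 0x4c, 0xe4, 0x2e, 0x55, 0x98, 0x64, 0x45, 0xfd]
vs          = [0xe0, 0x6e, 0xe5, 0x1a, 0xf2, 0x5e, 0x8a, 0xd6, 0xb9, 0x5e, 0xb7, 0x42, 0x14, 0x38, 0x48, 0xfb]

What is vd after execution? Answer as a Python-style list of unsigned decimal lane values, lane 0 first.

vd = [207, 171, 220, 221, 180, 138, 84, 210, 5, 66, 229, 151, 172, 156, 141, 248]

lane count: 128 div 8 = 16
active while 38+j < 56, i.e. j ∈ [0,18) capped at 16 ⇒ 16
lane  0: add(0xef,0xe0) ⇒ 0xcf
lane  1: add(0x3d,0x6e) ⇒ 0xab
lane  2: add(0xf7,0xe5) ⇒ 0xdc
lane  3: add(0xc3,0x1a) ⇒ 0xdd
lane  4: add(0xc2,0xf2) ⇒ 0xb4
lane  5: add(0x2c,0x5e) ⇒ 0x8a
lane  6: add(0xca,0x8a) ⇒ 0x54
lane  7: add(0xfc,0xd6) ⇒ 0xd2
lane  8: add(0x4c,0xb9) ⇒ 0x05
lane  9: add(0xe4,0x5e) ⇒ 0x42
lane 10: add(0x2e,0xb7) ⇒ 0xe5
lane 11: add(0x55,0x42) ⇒ 0x97
lane 12: add(0x98,0x14) ⇒ 0xac
lane 13: add(0x64,0x38) ⇒ 0x9c
lane 14: add(0x45,0x48) ⇒ 0x8d
lane 15: add(0xfd,0xfb) ⇒ 0xf8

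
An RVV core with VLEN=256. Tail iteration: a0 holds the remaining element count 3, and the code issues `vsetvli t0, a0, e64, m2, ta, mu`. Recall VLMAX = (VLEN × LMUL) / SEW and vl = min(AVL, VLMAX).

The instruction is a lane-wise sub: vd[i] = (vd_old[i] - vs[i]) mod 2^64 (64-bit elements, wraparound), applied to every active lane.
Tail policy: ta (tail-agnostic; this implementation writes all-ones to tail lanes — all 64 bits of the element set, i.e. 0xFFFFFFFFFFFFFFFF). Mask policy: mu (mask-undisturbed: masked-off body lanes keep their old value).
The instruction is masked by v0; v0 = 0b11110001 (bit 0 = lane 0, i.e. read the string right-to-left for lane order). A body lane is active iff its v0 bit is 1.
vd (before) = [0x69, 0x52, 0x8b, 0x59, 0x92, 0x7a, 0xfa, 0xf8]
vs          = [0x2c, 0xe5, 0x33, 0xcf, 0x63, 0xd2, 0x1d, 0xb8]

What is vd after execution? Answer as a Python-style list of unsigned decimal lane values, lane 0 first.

lanes per group: 256·2/64 = 8
vl = min(AVL, VLMAX) = min(3, 8) = 3
[0] sub(0x69,0x2c) = 0x3d
[1] mask-off/keep = 0x52
[2] mask-off/keep = 0x8b
[3] tail/ones = 0xffffffffffffffff
[4] tail/ones = 0xffffffffffffffff
[5] tail/ones = 0xffffffffffffffff
[6] tail/ones = 0xffffffffffffffff
[7] tail/ones = 0xffffffffffffffff

vd = [61, 82, 139, 18446744073709551615, 18446744073709551615, 18446744073709551615, 18446744073709551615, 18446744073709551615]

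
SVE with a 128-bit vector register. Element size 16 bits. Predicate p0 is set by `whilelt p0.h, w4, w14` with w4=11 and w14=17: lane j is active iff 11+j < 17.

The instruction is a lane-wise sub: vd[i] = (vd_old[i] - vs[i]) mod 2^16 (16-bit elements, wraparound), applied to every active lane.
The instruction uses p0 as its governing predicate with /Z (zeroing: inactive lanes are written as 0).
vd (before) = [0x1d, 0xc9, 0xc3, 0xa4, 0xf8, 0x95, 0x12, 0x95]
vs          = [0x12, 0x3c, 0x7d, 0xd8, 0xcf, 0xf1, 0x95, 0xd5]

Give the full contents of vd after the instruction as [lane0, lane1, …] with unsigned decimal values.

register lanes = 128/16 = 8
active while 11+j < 17, i.e. j ∈ [0,6) capped at 8 ⇒ 6
vd[0] sub(0x1d,0x12) -> 0x0b
vd[1] sub(0xc9,0x3c) -> 0x8d
vd[2] sub(0xc3,0x7d) -> 0x46
vd[3] sub(0xa4,0xd8) -> 0xffcc
vd[4] sub(0xf8,0xcf) -> 0x29
vd[5] sub(0x95,0xf1) -> 0xffa4
vd[6] tail/zero -> 0x00
vd[7] tail/zero -> 0x00

vd = [11, 141, 70, 65484, 41, 65444, 0, 0]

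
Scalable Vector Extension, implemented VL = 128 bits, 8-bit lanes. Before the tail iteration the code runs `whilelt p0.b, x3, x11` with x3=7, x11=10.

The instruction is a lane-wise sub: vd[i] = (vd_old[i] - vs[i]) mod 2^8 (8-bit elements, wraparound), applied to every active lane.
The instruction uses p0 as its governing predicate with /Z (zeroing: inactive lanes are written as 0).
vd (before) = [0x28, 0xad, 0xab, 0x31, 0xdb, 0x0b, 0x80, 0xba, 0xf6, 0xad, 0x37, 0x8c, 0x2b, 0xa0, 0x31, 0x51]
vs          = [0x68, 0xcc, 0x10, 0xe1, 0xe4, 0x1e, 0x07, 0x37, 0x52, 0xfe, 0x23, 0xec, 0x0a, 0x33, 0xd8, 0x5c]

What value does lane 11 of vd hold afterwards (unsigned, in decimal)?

vd[11] = 0

lane count: 128 div 8 = 16
active while 7+j < 10, i.e. j ∈ [0,3) capped at 16 ⇒ 3
[0] sub(0x28,0x68) = 0xc0
[1] sub(0xad,0xcc) = 0xe1
[2] sub(0xab,0x10) = 0x9b
[3] tail/zero = 0x00
[4] tail/zero = 0x00
[5] tail/zero = 0x00
[6] tail/zero = 0x00
[7] tail/zero = 0x00
[8] tail/zero = 0x00
[9] tail/zero = 0x00
[10] tail/zero = 0x00
[11] tail/zero = 0x00
[12] tail/zero = 0x00
[13] tail/zero = 0x00
[14] tail/zero = 0x00
[15] tail/zero = 0x00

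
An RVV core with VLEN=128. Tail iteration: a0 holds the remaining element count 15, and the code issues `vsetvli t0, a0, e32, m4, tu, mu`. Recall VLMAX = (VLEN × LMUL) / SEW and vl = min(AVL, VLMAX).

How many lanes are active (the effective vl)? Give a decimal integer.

vl = 15

VLMAX = VLEN×LMUL/SEW = 128×4/32 = 16
vl = min(AVL, VLMAX) = min(15, 16) = 15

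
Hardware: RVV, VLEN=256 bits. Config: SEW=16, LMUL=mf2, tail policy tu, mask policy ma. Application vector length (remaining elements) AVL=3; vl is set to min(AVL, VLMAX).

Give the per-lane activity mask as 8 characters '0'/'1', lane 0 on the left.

predicate = 11100000

VLMAX = VLEN×LMUL/SEW = 256×1/2/16 = 8
vl ← min(3, 8) = 3
bits (lane 0 leftmost): 11100000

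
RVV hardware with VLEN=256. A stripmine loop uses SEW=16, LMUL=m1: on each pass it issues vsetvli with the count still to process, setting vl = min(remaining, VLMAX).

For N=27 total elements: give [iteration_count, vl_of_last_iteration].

lanes per group: 256·1/16 = 16
iterations = ceil(27/16) = 2; final-pass vl = 11

[iterations, last_vl] = [2, 11]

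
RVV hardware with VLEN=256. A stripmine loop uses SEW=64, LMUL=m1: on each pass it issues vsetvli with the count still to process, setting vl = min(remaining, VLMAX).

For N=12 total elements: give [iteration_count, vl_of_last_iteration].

lanes per group: 256·1/64 = 4
iterations = ceil(12/4) = 3; final-pass vl = 4

[iterations, last_vl] = [3, 4]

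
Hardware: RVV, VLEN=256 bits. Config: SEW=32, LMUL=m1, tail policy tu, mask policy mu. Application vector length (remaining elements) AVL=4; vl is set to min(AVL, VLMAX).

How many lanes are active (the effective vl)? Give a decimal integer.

vl = 4

lanes per group: 256·1/32 = 8
vl = min(AVL, VLMAX) = min(4, 8) = 4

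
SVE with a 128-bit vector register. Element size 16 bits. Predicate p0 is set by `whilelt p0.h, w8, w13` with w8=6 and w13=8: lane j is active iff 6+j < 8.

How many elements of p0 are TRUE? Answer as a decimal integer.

register lanes = 128/16 = 8
whilelt: lane j active iff 6+j < 8 → j < 2 → 2 active

vl = 2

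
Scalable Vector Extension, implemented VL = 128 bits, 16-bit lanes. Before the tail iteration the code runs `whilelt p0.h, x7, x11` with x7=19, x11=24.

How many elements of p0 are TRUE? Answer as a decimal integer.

register lanes = 128/16 = 8
p0[j] = (19+j < 24); true for j=0..4 → 5 lanes set

vl = 5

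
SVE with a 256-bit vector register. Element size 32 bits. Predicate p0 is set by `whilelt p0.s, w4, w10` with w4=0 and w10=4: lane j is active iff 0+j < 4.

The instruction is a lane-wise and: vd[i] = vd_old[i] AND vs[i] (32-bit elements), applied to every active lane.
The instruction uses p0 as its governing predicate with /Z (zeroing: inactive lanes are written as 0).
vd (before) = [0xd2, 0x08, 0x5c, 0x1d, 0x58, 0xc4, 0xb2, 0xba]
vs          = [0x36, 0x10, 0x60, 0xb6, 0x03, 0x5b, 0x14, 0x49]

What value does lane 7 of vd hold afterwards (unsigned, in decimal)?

register lanes = 256/32 = 8
active while 0+j < 4, i.e. j ∈ [0,4) capped at 8 ⇒ 4
vd[0] and(0xd2,0x36) -> 0x12
vd[1] and(0x08,0x10) -> 0x00
vd[2] and(0x5c,0x60) -> 0x40
vd[3] and(0x1d,0xb6) -> 0x14
vd[4] tail/zero -> 0x00
vd[5] tail/zero -> 0x00
vd[6] tail/zero -> 0x00
vd[7] tail/zero -> 0x00

vd[7] = 0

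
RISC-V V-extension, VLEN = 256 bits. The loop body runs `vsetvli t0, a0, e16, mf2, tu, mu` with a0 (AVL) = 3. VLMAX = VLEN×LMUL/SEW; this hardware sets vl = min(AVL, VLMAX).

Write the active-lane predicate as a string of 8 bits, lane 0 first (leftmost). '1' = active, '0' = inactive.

predicate = 11100000

lanes per group: 256·1/2/16 = 8
vl ← min(3, 8) = 3
bits (lane 0 leftmost): 11100000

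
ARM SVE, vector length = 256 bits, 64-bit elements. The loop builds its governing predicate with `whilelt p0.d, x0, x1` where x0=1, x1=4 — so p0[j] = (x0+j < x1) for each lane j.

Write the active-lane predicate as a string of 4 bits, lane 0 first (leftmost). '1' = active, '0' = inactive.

register lanes = 256/64 = 4
whilelt: lane j active iff 1+j < 4 → j < 3 → 3 active
bits (lane 0 leftmost): 1110

predicate = 1110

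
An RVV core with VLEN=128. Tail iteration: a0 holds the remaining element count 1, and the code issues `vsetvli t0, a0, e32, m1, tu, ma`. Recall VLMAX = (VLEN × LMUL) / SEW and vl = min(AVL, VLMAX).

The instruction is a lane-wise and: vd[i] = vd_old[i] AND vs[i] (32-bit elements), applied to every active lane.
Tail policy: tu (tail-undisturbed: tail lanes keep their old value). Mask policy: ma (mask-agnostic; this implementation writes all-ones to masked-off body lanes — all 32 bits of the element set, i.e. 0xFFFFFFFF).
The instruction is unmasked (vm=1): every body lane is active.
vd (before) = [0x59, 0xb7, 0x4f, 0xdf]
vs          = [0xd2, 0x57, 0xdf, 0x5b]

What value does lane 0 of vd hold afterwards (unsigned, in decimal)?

lanes per group: 128·1/32 = 4
vl = min(AVL, VLMAX) = min(1, 4) = 1
  i=0: and(0x59,0xd2) → 80
  i=1: tail/keep → 183
  i=2: tail/keep → 79
  i=3: tail/keep → 223

vd[0] = 80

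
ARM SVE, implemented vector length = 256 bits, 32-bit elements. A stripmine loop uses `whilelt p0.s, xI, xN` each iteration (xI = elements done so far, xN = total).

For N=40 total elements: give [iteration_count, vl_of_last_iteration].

lane count: 256 div 32 = 8
40 elements at 8/iter → 5 passes, remainder 8 on the last

[iterations, last_vl] = [5, 8]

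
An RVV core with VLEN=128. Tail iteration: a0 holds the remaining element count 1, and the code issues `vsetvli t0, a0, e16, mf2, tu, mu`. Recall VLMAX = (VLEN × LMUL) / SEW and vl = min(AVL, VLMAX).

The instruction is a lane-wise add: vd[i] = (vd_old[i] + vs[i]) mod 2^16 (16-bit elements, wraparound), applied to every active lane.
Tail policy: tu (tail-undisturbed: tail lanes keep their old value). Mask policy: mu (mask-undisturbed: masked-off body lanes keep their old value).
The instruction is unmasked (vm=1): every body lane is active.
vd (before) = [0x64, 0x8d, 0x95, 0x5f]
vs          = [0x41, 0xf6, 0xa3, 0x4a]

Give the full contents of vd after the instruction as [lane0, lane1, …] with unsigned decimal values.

VLMAX = VLEN×LMUL/SEW = 128×1/2/16 = 4
vl ← min(1, 4) = 1
lane  0: add(0x64,0x41) ⇒ 0xa5
lane  1: tail/keep ⇒ 0x8d
lane  2: tail/keep ⇒ 0x95
lane  3: tail/keep ⇒ 0x5f

vd = [165, 141, 149, 95]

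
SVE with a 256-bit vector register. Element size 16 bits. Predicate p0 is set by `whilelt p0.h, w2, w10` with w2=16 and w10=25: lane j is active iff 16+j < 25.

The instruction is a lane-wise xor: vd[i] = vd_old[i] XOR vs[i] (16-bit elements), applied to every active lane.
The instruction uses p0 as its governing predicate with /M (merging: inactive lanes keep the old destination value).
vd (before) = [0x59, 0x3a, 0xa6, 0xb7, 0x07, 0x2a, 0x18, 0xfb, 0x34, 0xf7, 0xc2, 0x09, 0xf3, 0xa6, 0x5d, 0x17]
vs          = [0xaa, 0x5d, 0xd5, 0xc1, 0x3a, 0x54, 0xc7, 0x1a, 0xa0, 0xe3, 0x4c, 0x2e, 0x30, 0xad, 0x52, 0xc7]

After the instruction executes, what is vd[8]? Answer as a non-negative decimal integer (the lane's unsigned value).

lane count: 256 div 16 = 16
whilelt: lane j active iff 16+j < 25 → j < 9 → 9 active
[0] xor(0x59,0xaa) = 0xf3
[1] xor(0x3a,0x5d) = 0x67
[2] xor(0xa6,0xd5) = 0x73
[3] xor(0xb7,0xc1) = 0x76
[4] xor(0x07,0x3a) = 0x3d
[5] xor(0x2a,0x54) = 0x7e
[6] xor(0x18,0xc7) = 0xdf
[7] xor(0xfb,0x1a) = 0xe1
[8] xor(0x34,0xa0) = 0x94
[9] tail/keep = 0xf7
[10] tail/keep = 0xc2
[11] tail/keep = 0x09
[12] tail/keep = 0xf3
[13] tail/keep = 0xa6
[14] tail/keep = 0x5d
[15] tail/keep = 0x17

vd[8] = 148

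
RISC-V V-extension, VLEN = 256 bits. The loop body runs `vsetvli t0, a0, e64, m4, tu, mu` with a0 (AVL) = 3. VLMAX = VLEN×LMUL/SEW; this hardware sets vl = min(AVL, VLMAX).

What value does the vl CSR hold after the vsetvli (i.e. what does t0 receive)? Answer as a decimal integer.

lanes per group: 256·4/64 = 16
AVL=3 ≤ VLMAX=16, so vl = 3

vl = 3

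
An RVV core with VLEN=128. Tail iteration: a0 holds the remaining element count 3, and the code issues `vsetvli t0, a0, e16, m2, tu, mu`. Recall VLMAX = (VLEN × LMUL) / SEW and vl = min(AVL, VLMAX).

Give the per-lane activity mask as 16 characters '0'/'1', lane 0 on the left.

predicate = 1110000000000000

VLMAX = VLEN×LMUL/SEW = 128×2/16 = 16
vl ← min(3, 16) = 3
bits (lane 0 leftmost): 1110000000000000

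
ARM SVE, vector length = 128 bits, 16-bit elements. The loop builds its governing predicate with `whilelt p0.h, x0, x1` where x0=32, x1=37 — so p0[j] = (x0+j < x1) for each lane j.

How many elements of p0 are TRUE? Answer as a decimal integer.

vl = 5

register lanes = 128/16 = 8
whilelt: lane j active iff 32+j < 37 → j < 5 → 5 active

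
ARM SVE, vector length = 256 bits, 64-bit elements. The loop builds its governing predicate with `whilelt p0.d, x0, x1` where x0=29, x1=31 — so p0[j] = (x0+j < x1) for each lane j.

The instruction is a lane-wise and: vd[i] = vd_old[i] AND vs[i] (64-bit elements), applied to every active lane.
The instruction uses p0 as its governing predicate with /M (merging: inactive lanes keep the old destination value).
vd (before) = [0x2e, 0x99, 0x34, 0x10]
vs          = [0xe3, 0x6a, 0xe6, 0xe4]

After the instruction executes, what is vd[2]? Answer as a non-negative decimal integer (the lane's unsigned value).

lane count: 256 div 64 = 4
p0[j] = (29+j < 31); true for j=0..1 → 2 lanes set
vd[0] and(0x2e,0xe3) -> 0x22
vd[1] and(0x99,0x6a) -> 0x08
vd[2] tail/keep -> 0x34
vd[3] tail/keep -> 0x10

vd[2] = 52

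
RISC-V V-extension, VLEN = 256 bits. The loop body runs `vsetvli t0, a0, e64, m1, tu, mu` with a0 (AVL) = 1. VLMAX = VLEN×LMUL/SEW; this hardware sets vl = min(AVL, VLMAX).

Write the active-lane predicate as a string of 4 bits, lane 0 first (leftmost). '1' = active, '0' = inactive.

VLMAX = VLEN×LMUL/SEW = 256×1/64 = 4
vl ← min(1, 4) = 1
bits (lane 0 leftmost): 1000

predicate = 1000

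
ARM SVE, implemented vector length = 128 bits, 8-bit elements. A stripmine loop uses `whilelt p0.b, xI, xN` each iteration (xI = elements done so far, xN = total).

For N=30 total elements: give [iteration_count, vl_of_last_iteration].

[iterations, last_vl] = [2, 14]

lane count: 128 div 8 = 16
30 elements at 16/iter → 2 passes, remainder 14 on the last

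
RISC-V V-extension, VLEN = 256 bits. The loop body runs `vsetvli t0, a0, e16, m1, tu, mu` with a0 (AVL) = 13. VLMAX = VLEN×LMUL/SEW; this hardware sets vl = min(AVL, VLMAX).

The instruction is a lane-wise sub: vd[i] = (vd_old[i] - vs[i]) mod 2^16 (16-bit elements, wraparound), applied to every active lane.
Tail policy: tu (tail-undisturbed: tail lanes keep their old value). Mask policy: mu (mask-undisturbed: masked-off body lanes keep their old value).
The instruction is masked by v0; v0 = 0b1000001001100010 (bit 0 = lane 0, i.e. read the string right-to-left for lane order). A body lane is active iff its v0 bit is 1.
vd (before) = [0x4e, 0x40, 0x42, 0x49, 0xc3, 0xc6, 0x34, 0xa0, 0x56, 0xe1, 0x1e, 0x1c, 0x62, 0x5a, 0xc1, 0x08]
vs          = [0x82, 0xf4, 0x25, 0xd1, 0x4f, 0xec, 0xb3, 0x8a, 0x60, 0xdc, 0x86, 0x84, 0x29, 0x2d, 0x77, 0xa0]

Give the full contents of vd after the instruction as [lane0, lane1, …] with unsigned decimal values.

VLMAX = VLEN×LMUL/SEW = 256×1/16 = 16
vl = min(AVL, VLMAX) = min(13, 16) = 13
[0] mask-off/keep = 0x4e
[1] sub(0x40,0xf4) = 0xff4c
[2] mask-off/keep = 0x42
[3] mask-off/keep = 0x49
[4] mask-off/keep = 0xc3
[5] sub(0xc6,0xec) = 0xffda
[6] sub(0x34,0xb3) = 0xff81
[7] mask-off/keep = 0xa0
[8] mask-off/keep = 0x56
[9] sub(0xe1,0xdc) = 0x05
[10] mask-off/keep = 0x1e
[11] mask-off/keep = 0x1c
[12] mask-off/keep = 0x62
[13] tail/keep = 0x5a
[14] tail/keep = 0xc1
[15] tail/keep = 0x08

vd = [78, 65356, 66, 73, 195, 65498, 65409, 160, 86, 5, 30, 28, 98, 90, 193, 8]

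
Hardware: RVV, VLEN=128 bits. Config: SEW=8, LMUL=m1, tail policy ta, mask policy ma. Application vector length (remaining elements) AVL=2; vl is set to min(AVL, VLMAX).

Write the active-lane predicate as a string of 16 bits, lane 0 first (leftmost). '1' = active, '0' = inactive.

VLMAX = (128 × 1) / 8 = 16 lanes
vl = min(AVL, VLMAX) = min(2, 16) = 2
bits (lane 0 leftmost): 1100000000000000

predicate = 1100000000000000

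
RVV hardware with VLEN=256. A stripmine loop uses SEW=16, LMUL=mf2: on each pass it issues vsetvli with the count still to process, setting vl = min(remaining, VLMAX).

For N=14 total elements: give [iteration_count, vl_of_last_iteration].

lanes per group: 256·1/2/16 = 8
14 elements at 8/iter → 2 passes, remainder 6 on the last

[iterations, last_vl] = [2, 6]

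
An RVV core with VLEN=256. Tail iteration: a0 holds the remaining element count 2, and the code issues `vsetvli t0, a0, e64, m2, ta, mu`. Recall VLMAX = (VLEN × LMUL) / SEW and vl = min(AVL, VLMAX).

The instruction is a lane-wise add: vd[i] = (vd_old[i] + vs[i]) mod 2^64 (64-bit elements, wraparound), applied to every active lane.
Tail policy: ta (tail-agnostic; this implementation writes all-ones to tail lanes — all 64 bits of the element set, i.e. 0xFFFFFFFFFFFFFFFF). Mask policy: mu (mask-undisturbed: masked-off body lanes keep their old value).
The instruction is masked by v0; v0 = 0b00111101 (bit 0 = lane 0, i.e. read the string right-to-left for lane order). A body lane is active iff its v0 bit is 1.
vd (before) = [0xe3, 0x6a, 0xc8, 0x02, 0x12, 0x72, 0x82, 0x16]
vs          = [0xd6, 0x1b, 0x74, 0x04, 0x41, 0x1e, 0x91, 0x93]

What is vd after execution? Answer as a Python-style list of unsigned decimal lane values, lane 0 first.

VLMAX = (256 × 2) / 64 = 8 lanes
AVL=2 ≤ VLMAX=8, so vl = 2
  i=0: add(0xe3,0xd6) → 441
  i=1: mask-off/keep → 106
  i=2: tail/ones → 18446744073709551615
  i=3: tail/ones → 18446744073709551615
  i=4: tail/ones → 18446744073709551615
  i=5: tail/ones → 18446744073709551615
  i=6: tail/ones → 18446744073709551615
  i=7: tail/ones → 18446744073709551615

vd = [441, 106, 18446744073709551615, 18446744073709551615, 18446744073709551615, 18446744073709551615, 18446744073709551615, 18446744073709551615]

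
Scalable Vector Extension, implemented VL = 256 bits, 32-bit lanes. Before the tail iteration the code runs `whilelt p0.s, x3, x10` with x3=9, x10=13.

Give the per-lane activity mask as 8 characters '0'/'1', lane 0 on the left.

predicate = 11110000

lane count: 256 div 32 = 8
whilelt: lane j active iff 9+j < 13 → j < 4 → 4 active
bits (lane 0 leftmost): 11110000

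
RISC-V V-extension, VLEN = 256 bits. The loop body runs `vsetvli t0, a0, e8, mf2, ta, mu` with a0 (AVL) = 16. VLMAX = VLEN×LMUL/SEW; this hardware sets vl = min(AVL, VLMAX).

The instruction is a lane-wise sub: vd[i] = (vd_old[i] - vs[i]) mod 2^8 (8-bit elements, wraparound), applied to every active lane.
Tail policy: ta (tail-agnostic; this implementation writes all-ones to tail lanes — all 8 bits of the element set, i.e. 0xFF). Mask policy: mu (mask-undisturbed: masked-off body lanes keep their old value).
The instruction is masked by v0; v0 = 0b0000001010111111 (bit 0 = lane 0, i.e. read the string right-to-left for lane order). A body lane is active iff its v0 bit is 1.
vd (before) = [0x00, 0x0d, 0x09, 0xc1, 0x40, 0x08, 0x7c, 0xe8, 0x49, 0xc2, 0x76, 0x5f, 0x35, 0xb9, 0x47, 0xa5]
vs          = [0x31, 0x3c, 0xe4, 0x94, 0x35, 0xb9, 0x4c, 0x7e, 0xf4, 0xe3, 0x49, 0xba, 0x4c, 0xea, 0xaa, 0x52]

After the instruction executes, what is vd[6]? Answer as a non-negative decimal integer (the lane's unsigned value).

lanes per group: 256·1/2/8 = 16
AVL=16 ≤ VLMAX=16, so vl = 16
lane  0: sub(0x00,0x31) ⇒ 0xcf
lane  1: sub(0x0d,0x3c) ⇒ 0xd1
lane  2: sub(0x09,0xe4) ⇒ 0x25
lane  3: sub(0xc1,0x94) ⇒ 0x2d
lane  4: sub(0x40,0x35) ⇒ 0x0b
lane  5: sub(0x08,0xb9) ⇒ 0x4f
lane  6: mask-off/keep ⇒ 0x7c
lane  7: sub(0xe8,0x7e) ⇒ 0x6a
lane  8: mask-off/keep ⇒ 0x49
lane  9: sub(0xc2,0xe3) ⇒ 0xdf
lane 10: mask-off/keep ⇒ 0x76
lane 11: mask-off/keep ⇒ 0x5f
lane 12: mask-off/keep ⇒ 0x35
lane 13: mask-off/keep ⇒ 0xb9
lane 14: mask-off/keep ⇒ 0x47
lane 15: mask-off/keep ⇒ 0xa5

vd[6] = 124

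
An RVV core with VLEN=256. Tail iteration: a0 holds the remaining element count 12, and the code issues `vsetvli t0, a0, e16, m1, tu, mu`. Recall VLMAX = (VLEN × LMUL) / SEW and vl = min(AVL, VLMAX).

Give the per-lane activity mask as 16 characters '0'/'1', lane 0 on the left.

lanes per group: 256·1/16 = 16
vl = min(AVL, VLMAX) = min(12, 16) = 12
bits (lane 0 leftmost): 1111111111110000

predicate = 1111111111110000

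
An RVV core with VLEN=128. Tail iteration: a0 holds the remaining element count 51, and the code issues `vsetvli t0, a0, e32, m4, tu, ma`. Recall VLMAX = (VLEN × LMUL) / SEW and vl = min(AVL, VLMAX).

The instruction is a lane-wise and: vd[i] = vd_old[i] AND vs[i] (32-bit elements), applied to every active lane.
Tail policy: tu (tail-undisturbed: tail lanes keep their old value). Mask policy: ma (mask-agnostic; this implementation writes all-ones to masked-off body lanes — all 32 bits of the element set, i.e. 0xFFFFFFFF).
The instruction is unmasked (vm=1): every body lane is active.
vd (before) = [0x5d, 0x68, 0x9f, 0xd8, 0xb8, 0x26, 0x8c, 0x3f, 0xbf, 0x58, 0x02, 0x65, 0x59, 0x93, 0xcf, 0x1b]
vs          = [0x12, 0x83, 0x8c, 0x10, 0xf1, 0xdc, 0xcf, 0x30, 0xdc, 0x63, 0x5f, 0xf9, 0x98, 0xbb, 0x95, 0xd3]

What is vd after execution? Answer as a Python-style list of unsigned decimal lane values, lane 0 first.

VLMAX = (128 × 4) / 32 = 16 lanes
vl = min(AVL, VLMAX) = min(51, 16) = 16
  i=0: and(0x5d,0x12) → 16
  i=1: and(0x68,0x83) → 0
  i=2: and(0x9f,0x8c) → 140
  i=3: and(0xd8,0x10) → 16
  i=4: and(0xb8,0xf1) → 176
  i=5: and(0x26,0xdc) → 4
  i=6: and(0x8c,0xcf) → 140
  i=7: and(0x3f,0x30) → 48
  i=8: and(0xbf,0xdc) → 156
  i=9: and(0x58,0x63) → 64
  i=10: and(0x02,0x5f) → 2
  i=11: and(0x65,0xf9) → 97
  i=12: and(0x59,0x98) → 24
  i=13: and(0x93,0xbb) → 147
  i=14: and(0xcf,0x95) → 133
  i=15: and(0x1b,0xd3) → 19

vd = [16, 0, 140, 16, 176, 4, 140, 48, 156, 64, 2, 97, 24, 147, 133, 19]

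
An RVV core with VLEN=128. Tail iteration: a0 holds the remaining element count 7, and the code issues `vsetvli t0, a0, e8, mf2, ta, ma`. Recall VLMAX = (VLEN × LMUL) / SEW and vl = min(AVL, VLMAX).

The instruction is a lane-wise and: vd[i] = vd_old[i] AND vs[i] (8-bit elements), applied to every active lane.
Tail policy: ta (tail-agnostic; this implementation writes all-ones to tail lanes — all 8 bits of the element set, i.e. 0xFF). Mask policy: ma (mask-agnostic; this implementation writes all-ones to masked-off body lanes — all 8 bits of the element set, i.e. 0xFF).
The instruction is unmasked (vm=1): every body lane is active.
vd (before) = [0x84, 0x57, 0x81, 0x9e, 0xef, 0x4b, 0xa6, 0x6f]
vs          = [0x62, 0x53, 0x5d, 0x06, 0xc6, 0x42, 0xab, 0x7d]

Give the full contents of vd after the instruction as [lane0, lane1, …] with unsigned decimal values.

VLMAX = VLEN×LMUL/SEW = 128×1/2/8 = 8
AVL=7 ≤ VLMAX=8, so vl = 7
lane  0: and(0x84,0x62) ⇒ 0x00
lane  1: and(0x57,0x53) ⇒ 0x53
lane  2: and(0x81,0x5d) ⇒ 0x01
lane  3: and(0x9e,0x06) ⇒ 0x06
lane  4: and(0xef,0xc6) ⇒ 0xc6
lane  5: and(0x4b,0x42) ⇒ 0x42
lane  6: and(0xa6,0xab) ⇒ 0xa2
lane  7: tail/ones ⇒ 0xff

vd = [0, 83, 1, 6, 198, 66, 162, 255]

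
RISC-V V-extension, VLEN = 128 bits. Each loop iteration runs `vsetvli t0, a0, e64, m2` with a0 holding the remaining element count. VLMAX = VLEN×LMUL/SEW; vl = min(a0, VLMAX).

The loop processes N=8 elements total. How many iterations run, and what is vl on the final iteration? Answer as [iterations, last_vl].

[iterations, last_vl] = [2, 4]

VLMAX = (128 × 2) / 64 = 4 lanes
iterations = ceil(8/4) = 2; final-pass vl = 4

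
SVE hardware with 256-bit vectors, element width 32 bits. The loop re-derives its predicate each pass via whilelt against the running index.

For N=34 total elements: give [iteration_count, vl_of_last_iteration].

[iterations, last_vl] = [5, 2]

lane count: 256 div 32 = 8
N=34: ⌈34/8⌉ = 5 iters; last vl = 34 − 4×8 = 2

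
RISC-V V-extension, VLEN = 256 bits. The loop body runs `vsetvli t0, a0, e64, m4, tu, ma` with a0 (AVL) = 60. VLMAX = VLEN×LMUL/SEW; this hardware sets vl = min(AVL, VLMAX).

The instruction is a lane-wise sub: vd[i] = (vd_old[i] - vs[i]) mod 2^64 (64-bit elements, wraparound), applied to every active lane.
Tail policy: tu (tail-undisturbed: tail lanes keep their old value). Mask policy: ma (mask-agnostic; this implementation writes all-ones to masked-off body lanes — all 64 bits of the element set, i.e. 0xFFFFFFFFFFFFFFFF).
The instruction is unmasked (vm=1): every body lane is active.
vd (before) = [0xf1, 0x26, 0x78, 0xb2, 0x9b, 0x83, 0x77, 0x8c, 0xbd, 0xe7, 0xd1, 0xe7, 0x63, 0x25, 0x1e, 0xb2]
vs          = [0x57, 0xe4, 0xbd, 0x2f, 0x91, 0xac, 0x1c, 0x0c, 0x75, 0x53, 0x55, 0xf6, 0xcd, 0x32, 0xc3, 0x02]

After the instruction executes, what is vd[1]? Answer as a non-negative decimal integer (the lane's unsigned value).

VLMAX = (256 × 4) / 64 = 16 lanes
AVL=60 > VLMAX=16, so vl = 16
  i=0: sub(0xf1,0x57) → 154
  i=1: sub(0x26,0xe4) → 18446744073709551426
  i=2: sub(0x78,0xbd) → 18446744073709551547
  i=3: sub(0xb2,0x2f) → 131
  i=4: sub(0x9b,0x91) → 10
  i=5: sub(0x83,0xac) → 18446744073709551575
  i=6: sub(0x77,0x1c) → 91
  i=7: sub(0x8c,0x0c) → 128
  i=8: sub(0xbd,0x75) → 72
  i=9: sub(0xe7,0x53) → 148
  i=10: sub(0xd1,0x55) → 124
  i=11: sub(0xe7,0xf6) → 18446744073709551601
  i=12: sub(0x63,0xcd) → 18446744073709551510
  i=13: sub(0x25,0x32) → 18446744073709551603
  i=14: sub(0x1e,0xc3) → 18446744073709551451
  i=15: sub(0xb2,0x02) → 176

vd[1] = 18446744073709551426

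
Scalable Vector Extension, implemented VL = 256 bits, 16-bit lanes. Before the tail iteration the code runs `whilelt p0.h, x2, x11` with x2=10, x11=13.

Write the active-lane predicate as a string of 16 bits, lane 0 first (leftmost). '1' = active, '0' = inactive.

predicate = 1110000000000000

256-bit reg / 16-bit elem → 16 lanes
whilelt: lane j active iff 10+j < 13 → j < 3 → 3 active
bits (lane 0 leftmost): 1110000000000000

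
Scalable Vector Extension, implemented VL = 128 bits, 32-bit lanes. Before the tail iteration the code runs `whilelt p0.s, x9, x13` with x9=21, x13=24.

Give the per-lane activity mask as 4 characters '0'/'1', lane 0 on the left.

lane count: 128 div 32 = 4
p0[j] = (21+j < 24); true for j=0..2 → 3 lanes set
bits (lane 0 leftmost): 1110

predicate = 1110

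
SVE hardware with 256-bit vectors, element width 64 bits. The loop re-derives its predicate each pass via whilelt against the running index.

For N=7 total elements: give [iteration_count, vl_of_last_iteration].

[iterations, last_vl] = [2, 3]

lane count: 256 div 64 = 4
N=7: ⌈7/4⌉ = 2 iters; last vl = 7 − 1×4 = 3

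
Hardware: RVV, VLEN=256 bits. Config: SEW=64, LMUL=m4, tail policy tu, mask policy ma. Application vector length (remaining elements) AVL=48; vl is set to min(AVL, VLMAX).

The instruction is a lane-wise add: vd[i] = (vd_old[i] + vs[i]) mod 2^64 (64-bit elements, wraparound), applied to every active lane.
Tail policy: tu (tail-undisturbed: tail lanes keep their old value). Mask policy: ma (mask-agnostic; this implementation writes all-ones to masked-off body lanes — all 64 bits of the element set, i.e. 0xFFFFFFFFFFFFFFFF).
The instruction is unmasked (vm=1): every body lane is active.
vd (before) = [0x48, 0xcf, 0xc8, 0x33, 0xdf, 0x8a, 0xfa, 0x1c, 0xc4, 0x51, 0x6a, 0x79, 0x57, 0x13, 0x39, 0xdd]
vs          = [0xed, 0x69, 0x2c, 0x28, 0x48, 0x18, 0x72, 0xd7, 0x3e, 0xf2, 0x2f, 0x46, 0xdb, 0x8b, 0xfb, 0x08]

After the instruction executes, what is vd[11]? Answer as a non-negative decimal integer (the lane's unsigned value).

lanes per group: 256·4/64 = 16
vl = min(AVL, VLMAX) = min(48, 16) = 16
  i=0: add(0x48,0xed) → 309
  i=1: add(0xcf,0x69) → 312
  i=2: add(0xc8,0x2c) → 244
  i=3: add(0x33,0x28) → 91
  i=4: add(0xdf,0x48) → 295
  i=5: add(0x8a,0x18) → 162
  i=6: add(0xfa,0x72) → 364
  i=7: add(0x1c,0xd7) → 243
  i=8: add(0xc4,0x3e) → 258
  i=9: add(0x51,0xf2) → 323
  i=10: add(0x6a,0x2f) → 153
  i=11: add(0x79,0x46) → 191
  i=12: add(0x57,0xdb) → 306
  i=13: add(0x13,0x8b) → 158
  i=14: add(0x39,0xfb) → 308
  i=15: add(0xdd,0x08) → 229

vd[11] = 191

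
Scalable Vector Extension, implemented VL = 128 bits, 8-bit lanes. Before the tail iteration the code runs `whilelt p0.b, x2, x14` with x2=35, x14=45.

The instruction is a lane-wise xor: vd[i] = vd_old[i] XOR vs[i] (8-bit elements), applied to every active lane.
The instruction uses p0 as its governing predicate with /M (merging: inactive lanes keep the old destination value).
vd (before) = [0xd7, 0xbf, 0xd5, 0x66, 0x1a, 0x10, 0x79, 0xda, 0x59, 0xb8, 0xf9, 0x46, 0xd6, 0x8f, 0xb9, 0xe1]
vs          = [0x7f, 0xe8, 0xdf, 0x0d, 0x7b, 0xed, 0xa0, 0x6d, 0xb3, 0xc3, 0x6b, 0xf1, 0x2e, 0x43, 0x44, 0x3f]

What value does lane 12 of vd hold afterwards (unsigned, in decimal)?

vd[12] = 214

register lanes = 128/8 = 16
active while 35+j < 45, i.e. j ∈ [0,10) capped at 16 ⇒ 10
[0] xor(0xd7,0x7f) = 0xa8
[1] xor(0xbf,0xe8) = 0x57
[2] xor(0xd5,0xdf) = 0x0a
[3] xor(0x66,0x0d) = 0x6b
[4] xor(0x1a,0x7b) = 0x61
[5] xor(0x10,0xed) = 0xfd
[6] xor(0x79,0xa0) = 0xd9
[7] xor(0xda,0x6d) = 0xb7
[8] xor(0x59,0xb3) = 0xea
[9] xor(0xb8,0xc3) = 0x7b
[10] tail/keep = 0xf9
[11] tail/keep = 0x46
[12] tail/keep = 0xd6
[13] tail/keep = 0x8f
[14] tail/keep = 0xb9
[15] tail/keep = 0xe1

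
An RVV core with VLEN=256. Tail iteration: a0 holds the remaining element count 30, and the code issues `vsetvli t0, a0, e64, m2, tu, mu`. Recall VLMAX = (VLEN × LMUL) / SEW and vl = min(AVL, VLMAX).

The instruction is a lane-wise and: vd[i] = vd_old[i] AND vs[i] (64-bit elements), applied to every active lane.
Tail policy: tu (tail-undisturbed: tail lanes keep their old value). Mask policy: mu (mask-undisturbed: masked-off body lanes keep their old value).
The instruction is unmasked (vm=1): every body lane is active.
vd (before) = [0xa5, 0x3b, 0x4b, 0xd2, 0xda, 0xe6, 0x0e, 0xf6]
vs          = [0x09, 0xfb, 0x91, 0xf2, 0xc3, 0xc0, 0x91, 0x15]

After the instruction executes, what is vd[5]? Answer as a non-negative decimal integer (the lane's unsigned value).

vd[5] = 192

VLMAX = (256 × 2) / 64 = 8 lanes
vl ← min(30, 8) = 8
  i=0: and(0xa5,0x09) → 1
  i=1: and(0x3b,0xfb) → 59
  i=2: and(0x4b,0x91) → 1
  i=3: and(0xd2,0xf2) → 210
  i=4: and(0xda,0xc3) → 194
  i=5: and(0xe6,0xc0) → 192
  i=6: and(0x0e,0x91) → 0
  i=7: and(0xf6,0x15) → 20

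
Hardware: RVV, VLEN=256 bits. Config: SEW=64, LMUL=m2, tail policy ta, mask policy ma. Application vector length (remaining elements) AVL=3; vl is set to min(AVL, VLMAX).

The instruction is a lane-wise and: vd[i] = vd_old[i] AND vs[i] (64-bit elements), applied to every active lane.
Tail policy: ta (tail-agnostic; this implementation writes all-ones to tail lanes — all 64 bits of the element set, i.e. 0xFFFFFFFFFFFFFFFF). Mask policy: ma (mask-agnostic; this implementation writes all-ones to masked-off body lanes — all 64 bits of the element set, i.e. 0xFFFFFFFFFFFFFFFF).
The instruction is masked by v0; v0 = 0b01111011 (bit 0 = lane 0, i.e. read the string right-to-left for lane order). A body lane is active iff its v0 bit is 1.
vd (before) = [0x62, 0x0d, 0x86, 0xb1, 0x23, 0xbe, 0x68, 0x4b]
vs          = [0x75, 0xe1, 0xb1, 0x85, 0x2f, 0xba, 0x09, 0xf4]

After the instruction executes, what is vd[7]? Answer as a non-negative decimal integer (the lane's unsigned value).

lanes per group: 256·2/64 = 8
AVL=3 ≤ VLMAX=8, so vl = 3
  i=0: and(0x62,0x75) → 96
  i=1: and(0x0d,0xe1) → 1
  i=2: mask-off/ones → 18446744073709551615
  i=3: tail/ones → 18446744073709551615
  i=4: tail/ones → 18446744073709551615
  i=5: tail/ones → 18446744073709551615
  i=6: tail/ones → 18446744073709551615
  i=7: tail/ones → 18446744073709551615

vd[7] = 18446744073709551615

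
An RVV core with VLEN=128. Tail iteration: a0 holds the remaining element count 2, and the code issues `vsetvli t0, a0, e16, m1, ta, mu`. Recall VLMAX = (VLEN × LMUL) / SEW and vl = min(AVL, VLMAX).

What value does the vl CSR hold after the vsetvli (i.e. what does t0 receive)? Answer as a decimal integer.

vl = 2

lanes per group: 128·1/16 = 8
vl ← min(2, 8) = 2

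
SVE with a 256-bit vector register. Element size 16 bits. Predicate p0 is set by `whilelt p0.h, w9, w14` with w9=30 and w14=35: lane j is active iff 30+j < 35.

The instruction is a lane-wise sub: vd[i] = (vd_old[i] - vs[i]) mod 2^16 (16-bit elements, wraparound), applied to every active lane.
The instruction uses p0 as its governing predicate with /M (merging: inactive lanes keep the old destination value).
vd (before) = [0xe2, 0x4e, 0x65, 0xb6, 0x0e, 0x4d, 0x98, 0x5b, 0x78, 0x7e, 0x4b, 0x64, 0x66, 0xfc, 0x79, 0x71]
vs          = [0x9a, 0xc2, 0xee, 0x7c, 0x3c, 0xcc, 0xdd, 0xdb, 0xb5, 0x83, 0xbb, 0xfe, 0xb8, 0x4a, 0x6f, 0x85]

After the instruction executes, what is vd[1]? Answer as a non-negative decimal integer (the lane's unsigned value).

vd[1] = 65420

register lanes = 256/16 = 16
p0[j] = (30+j < 35); true for j=0..4 → 5 lanes set
[0] sub(0xe2,0x9a) = 0x48
[1] sub(0x4e,0xc2) = 0xff8c
[2] sub(0x65,0xee) = 0xff77
[3] sub(0xb6,0x7c) = 0x3a
[4] sub(0x0e,0x3c) = 0xffd2
[5] tail/keep = 0x4d
[6] tail/keep = 0x98
[7] tail/keep = 0x5b
[8] tail/keep = 0x78
[9] tail/keep = 0x7e
[10] tail/keep = 0x4b
[11] tail/keep = 0x64
[12] tail/keep = 0x66
[13] tail/keep = 0xfc
[14] tail/keep = 0x79
[15] tail/keep = 0x71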